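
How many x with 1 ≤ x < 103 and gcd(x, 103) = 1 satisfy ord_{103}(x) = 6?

2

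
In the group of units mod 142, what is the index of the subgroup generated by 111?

Since 111 ∈ (Z/142Z)^×, its order divides φ(142) = φ(2)·φ(71) = 1·70 = 70 = 2 · 5 · 7.
Divisors of 70: 1, 2, 5, 7, 10, 14, 35, 70.
Test each divisor d:
111^1 ≡ 111 (mod 142)
111^2 ≡ 109 (mod 142)
111^5 ≡ 37 (mod 142)
111^7 ≡ 57 (mod 142)
111^10 ≡ 91 (mod 142)
111^14 ≡ 125 (mod 142)
111^35 ≡ 1 (mod 142) ✓
Thus |⟨111⟩| = ord(111) = 35.
The index is φ(142) / ord(111) = 70 / 35 = 2.

2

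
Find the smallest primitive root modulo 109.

6

φ(109) = 109 − 1 = 108 = 2^2 · 3^3.
g is a primitive root iff g^(108/q) ≢ 1 (mod 109) for each prime q ∈ {2, 3}.
g = 2: 2^54 ≡ 108; 2^36 ≡ 1 — hits 1, so not a primitive root.
g = 3: 3^54 ≡ 1 — hits 1, so not a primitive root.
g = 4: 4^54 ≡ 1 — hits 1, so not a primitive root.
g = 5: 5^54 ≡ 1 — hits 1, so not a primitive root.
g = 6: 6^54 ≡ 108; 6^36 ≡ 63 — none is 1, so 6 is a primitive root.
The smallest primitive root modulo 109 is 6.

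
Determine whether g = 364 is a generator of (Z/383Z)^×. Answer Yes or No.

φ(383) = 383 − 1 = 382 = 2 · 191.
It suffices to check that the order of 364 is not a proper divisor of 382: compute 364^(382/q) for q ∈ {2, 191}.
364^191 ≡ 382 (mod 383)  [q = 2: ≢ 1 ✓]
364^2 ≡ 361 (mod 383)  [q = 191: ≢ 1 ✓]
All checks pass, so 364 has order 382 and is a primitive root modulo 383.

Yes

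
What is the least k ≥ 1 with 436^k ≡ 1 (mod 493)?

The order of 436 must divide φ(493) = φ(17·29) = (17−1)·(29−1) = 16·28 = 448 = 2^6 · 7.
Divisors of 448: 1, 2, 4, 7, 8, 14, 16, 28, 32, 56, 64, 112, 224, 448.
Evaluate successive powers at the divisors of 448:
436^1 ≡ 436 (mod 493)
436^2 ≡ 291 (mod 493)
436^4 ≡ 378 (mod 493)
436^7 ≡ 88 (mod 493)
436^8 ≡ 407 (mod 493)
436^14 ≡ 349 (mod 493)
436^16 ≡ 1 (mod 493) ✓
Therefore the multiplicative order of 436 modulo 493 is 16.

16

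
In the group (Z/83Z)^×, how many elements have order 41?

φ(83) = 83 − 1 = 82 = 2 · 41.
Since (Z/83Z)^× is cyclic of order 82, the number of elements of order d is φ(d) when d | 82 and 0 otherwise.
41 | 82, and φ(41) = 41 − 1 = 40.

40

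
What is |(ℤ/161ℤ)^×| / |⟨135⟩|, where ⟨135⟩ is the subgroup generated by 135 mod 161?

2

Since 135 ∈ (Z/161Z)^×, its order divides φ(161) = φ(7·23) = (7−1)·(23−1) = 6·22 = 132 = 2^2 · 3 · 11.
Divisors of 132: 1, 2, 3, 4, 6, 11, 12, 22, 33, 44, 66, 132.
Test each divisor d:
135^1 ≡ 135 (mod 161)
135^2 ≡ 32 (mod 161)
135^3 ≡ 134 (mod 161)
135^4 ≡ 58 (mod 161)
135^6 ≡ 85 (mod 161)
135^11 ≡ 137 (mod 161)
135^12 ≡ 141 (mod 161)
135^22 ≡ 93 (mod 161)
135^33 ≡ 22 (mod 161)
135^44 ≡ 116 (mod 161)
135^66 ≡ 1 (mod 161) ✓
The order of 135 is 66, so the subgroup it generates has 66 elements.
[(Z/161Z)^× : ⟨135⟩] = 132/66 = 2.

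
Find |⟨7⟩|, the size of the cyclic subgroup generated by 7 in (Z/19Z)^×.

3

ord(7) | φ(19) = 19 − 1 = 18 = 2 · 3^2.
Divisors of 18: 1, 2, 3, 6, 9, 18.
Evaluate successive powers at the divisors of 18:
7^1 ≡ 7 (mod 19)
7^2 ≡ 11 (mod 19)
7^3 ≡ 1 (mod 19) ✓
Therefore the multiplicative order of 7 modulo 19 is 3.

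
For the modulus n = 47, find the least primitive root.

φ(47) = 47 − 1 = 46 = 2 · 23.
g is a primitive root iff g^(46/q) ≢ 1 (mod 47) for each prime q ∈ {2, 23}.
g = 2: 2^23 ≡ 1 — hits 1, so not a primitive root.
g = 3: 3^23 ≡ 1 — hits 1, so not a primitive root.
g = 4: 4^23 ≡ 1 — hits 1, so not a primitive root.
g = 5: 5^23 ≡ 46; 5^2 ≡ 25 — none is 1, so 5 is a primitive root.
The smallest primitive root modulo 47 is 5.

5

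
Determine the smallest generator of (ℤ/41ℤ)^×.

6

φ(41) = 41 − 1 = 40 = 2^3 · 5.
Test candidates g = 2, 3, … against the prime factors q ∈ {2, 5} of φ(41): g is a generator iff g^(40/q) ≢ 1 for every such q.
g = 2: 2^20 ≡ 1 — hits 1, so not a primitive root.
g = 3: 3^20 ≡ 40; 3^8 ≡ 1 — hits 1, so not a primitive root.
g = 4: 4^20 ≡ 1 — hits 1, so not a primitive root.
g = 5: 5^20 ≡ 1 — hits 1, so not a primitive root.
g = 6: 6^20 ≡ 40; 6^8 ≡ 10 — none is 1, so 6 is a primitive root.
The smallest primitive root modulo 41 is 6.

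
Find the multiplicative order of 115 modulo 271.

By Lagrange's theorem, ord_271(115) divides φ(271) = 271 − 1 = 270 = 2 · 3^3 · 5.
Divisors of 270: 1, 2, 3, 5, 6, 9, 10, 15, 18, 27, 30, 45, 54, 90, 135, 270.
Compute 115^d (mod 271) for the divisors d until we hit 1:
115^1 ≡ 115 (mod 271)
115^2 ≡ 217 (mod 271)
115^3 ≡ 23 (mod 271)
115^5 ≡ 113 (mod 271)
115^6 ≡ 258 (mod 271)
115^9 ≡ 243 (mod 271)
115^10 ≡ 32 (mod 271)
115^15 ≡ 93 (mod 271)
115^18 ≡ 242 (mod 271)
115^27 ≡ 270 (mod 271)
115^30 ≡ 248 (mod 271)
115^45 ≡ 29 (mod 271)
115^54 ≡ 1 (mod 271) ✓
Therefore the multiplicative order of 115 modulo 271 is 54.

54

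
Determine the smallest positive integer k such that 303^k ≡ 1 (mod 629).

144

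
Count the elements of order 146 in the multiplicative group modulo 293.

φ(293) = 293 − 1 = 292 = 2^2 · 73.
In a cyclic group of order 292, there are φ(d) elements of order d for each divisor d of 292, and zero for non-divisors.
146 = 2 · 73 divides 292, and φ(146) = 72.

72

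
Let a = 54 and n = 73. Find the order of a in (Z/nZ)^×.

Since 54 ∈ (Z/73Z)^×, its order divides φ(73) = 73 − 1 = 72 = 2^3 · 3^2.
Divisors of 72: 1, 2, 3, 4, 6, 8, 9, 12, 18, 24, 36, 72.
Test each divisor d:
54^1 ≡ 54 (mod 73)
54^2 ≡ 69 (mod 73)
54^3 ≡ 3 (mod 73)
54^4 ≡ 16 (mod 73)
54^6 ≡ 9 (mod 73)
54^8 ≡ 37 (mod 73)
54^9 ≡ 27 (mod 73)
54^12 ≡ 8 (mod 73)
54^18 ≡ 72 (mod 73)
54^24 ≡ 64 (mod 73)
54^36 ≡ 1 (mod 73) ✓
The smallest such exponent is 36, so the order of 54 is 36.

36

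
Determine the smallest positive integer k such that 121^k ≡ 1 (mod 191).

19

ord(121) | φ(191) = 191 − 1 = 190 = 2 · 5 · 19.
Divisors of 190: 1, 2, 5, 10, 19, 38, 95, 190.
Test each divisor d:
121^1 ≡ 121
121^2 ≡ 125
121^5 ≡ 107
121^10 ≡ 180
121^19 ≡ 1
Hence ord(121) = 19.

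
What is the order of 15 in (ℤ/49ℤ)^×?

Since 15 ∈ (Z/49Z)^×, its order divides φ(49) = φ(7^2) = 7·(7−1) = 42 = 2 · 3 · 7.
Divisors of 42: 1, 2, 3, 6, 7, 14, 21, 42.
Test each divisor d:
15^1 ≡ 15 (mod 49)
15^2 ≡ 29 (mod 49)
15^3 ≡ 43 (mod 49)
15^6 ≡ 36 (mod 49)
15^7 ≡ 1 (mod 49) ✓
So ord_49(15) = 7.

7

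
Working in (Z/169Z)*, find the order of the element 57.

ord(57) | φ(169) = φ(13^2) = 13·(13−1) = 156 = 2^2 · 3 · 13.
Divisors of 156: 1, 2, 3, 4, 6, 12, 13, 26, 39, 52, 78, 156.
Evaluate successive powers at the divisors of 156:
57^1 ≡ 57 (mod 169)
57^2 ≡ 38 (mod 169)
57^3 ≡ 138 (mod 169)
57^4 ≡ 92 (mod 169)
57^6 ≡ 116 (mod 169)
57^12 ≡ 105 (mod 169)
57^13 ≡ 70 (mod 169)
57^26 ≡ 168 (mod 169)
57^39 ≡ 99 (mod 169)
57^52 ≡ 1 (mod 169) ✓
So ord_169(57) = 52.

52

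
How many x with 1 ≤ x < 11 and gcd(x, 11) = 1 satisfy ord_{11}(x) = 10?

4

φ(11) = 11 − 1 = 10 = 2 · 5.
(Z/11Z)^× is cyclic (|G| = 10); a cyclic group of order m has exactly φ(d) elements of each order d | m, and none otherwise.
10 = 2 · 5 divides 10, and φ(10) = 4.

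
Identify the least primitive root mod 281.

φ(281) = 281 − 1 = 280 = 2^3 · 5 · 7.
Test candidates g = 2, 3, … against the prime factors q ∈ {2, 5, 7} of φ(281): g is a generator iff g^(280/q) ≢ 1 for every such q.
g = 2: 2^140 ≡ 1 — hits 1, so not a primitive root.
g = 3: 3^140 ≡ 280; 3^56 ≡ 86; 3^40 ≡ 249 — none is 1, so 3 is a primitive root.
So 3 is the smallest generator of (Z/281Z)^×.

3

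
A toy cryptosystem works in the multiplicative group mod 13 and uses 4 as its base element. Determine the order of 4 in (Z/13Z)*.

6

The order of 4 must divide φ(13) = 13 − 1 = 12 = 2^2 · 3.
Divisors of 12: 1, 2, 3, 4, 6, 12.
Test each divisor d:
4^1 ≡ 4
4^2 ≡ 3
4^3 ≡ 12
4^4 ≡ 9
4^6 ≡ 1
Hence ord(4) = 6.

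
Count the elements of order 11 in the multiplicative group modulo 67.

φ(67) = 67 − 1 = 66 = 2 · 3 · 11.
In a cyclic group of order 66, there are φ(d) elements of order d for each divisor d of 66, and zero for non-divisors.
11 | 66, and φ(11) = 11 − 1 = 10.

10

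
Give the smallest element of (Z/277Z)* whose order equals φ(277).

φ(277) = 277 − 1 = 276 = 2^2 · 3 · 23.
Test candidates g = 2, 3, … against the prime factors q ∈ {2, 3, 23} of φ(277): g is a generator iff g^(276/q) ≢ 1 for every such q.
g = 2: 2^138 ≡ 276; 2^92 ≡ 1 — hits 1, so not a primitive root.
g = 3: 3^138 ≡ 1 — hits 1, so not a primitive root.
g = 4: 4^138 ≡ 1 — hits 1, so not a primitive root.
g = 5: 5^138 ≡ 276; 5^92 ≡ 116; 5^12 ≡ 27 — none is 1, so 5 is a primitive root.
Hence the least primitive root of 277 is 5.

5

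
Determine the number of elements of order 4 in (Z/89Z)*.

2

φ(89) = 89 − 1 = 88 = 2^3 · 11.
(Z/89Z)^× is cyclic (|G| = 88); a cyclic group of order m has exactly φ(d) elements of each order d | m, and none otherwise.
4 = 2^2 divides 88, and φ(4) = 2.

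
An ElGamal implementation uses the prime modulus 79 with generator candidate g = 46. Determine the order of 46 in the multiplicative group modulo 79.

ord(46) | φ(79) = 79 − 1 = 78 = 2 · 3 · 13.
Divisors of 78: 1, 2, 3, 6, 13, 26, 39, 78.
Test each divisor d:
46^1 ≡ 46
46^2 ≡ 62
46^3 ≡ 8
46^6 ≡ 64
46^13 ≡ 1
So ord_79(46) = 13.

13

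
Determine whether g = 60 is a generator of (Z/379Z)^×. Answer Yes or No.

φ(379) = 379 − 1 = 378 = 2 · 3^3 · 7.
Test 60^(378/q) mod 379 for each prime factor q of 378:
60^189 ≡ 378 (mod 379)  [q = 2: ≢ 1 ✓]
60^126 ≡ 327 (mod 379)  [q = 3: ≢ 1 ✓]
60^54 ≡ 138 (mod 379)  [q = 7: ≢ 1 ✓]
Every test exponent gives a nontrivial residue, hence 60 generates the full group.

Yes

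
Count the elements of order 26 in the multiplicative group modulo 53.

12

φ(53) = 53 − 1 = 52 = 2^2 · 13.
In a cyclic group of order 52, there are φ(d) elements of order d for each divisor d of 52, and zero for non-divisors.
26 = 2 · 13 divides 52, and φ(26) = 12.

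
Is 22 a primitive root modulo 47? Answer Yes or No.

Yes

φ(47) = 47 − 1 = 46 = 2 · 23.
An element g generates (Z/47Z)^× iff g^(46/q) ≢ 1 (mod 47) for each prime q ∈ {2, 23}.
22^23 ≡ 46 (mod 47)  [q = 2: ≢ 1 ✓]
22^2 ≡ 14 (mod 47)  [q = 23: ≢ 1 ✓]
Every test exponent gives a nontrivial residue, hence 22 generates the full group.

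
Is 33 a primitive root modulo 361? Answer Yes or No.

Yes

φ(361) = φ(19^2) = 19·(19−1) = 342 = 2 · 3^2 · 19.
33 is a primitive root mod 361 iff 33^(φ(361)/q) ≢ 1 for every prime q | φ(361), i.e. q ∈ {2, 3, 19}.
33^171 ≡ 360 (mod 361)  [q = 2: ≢ 1 ✓]
33^114 ≡ 292 (mod 361)  [q = 3: ≢ 1 ✓]
33^18 ≡ 20 (mod 361)  [q = 19: ≢ 1 ✓]
All checks pass, so 33 has order 342 and is a primitive root modulo 361.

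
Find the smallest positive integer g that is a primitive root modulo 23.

φ(23) = 23 − 1 = 22 = 2 · 11.
g is a primitive root iff g^(22/q) ≢ 1 (mod 23) for each prime q ∈ {2, 11}.
g = 2: 2^11 ≡ 1 — hits 1, so not a primitive root.
g = 3: 3^11 ≡ 1 — hits 1, so not a primitive root.
g = 4: 4^11 ≡ 1 — hits 1, so not a primitive root.
g = 5: 5^11 ≡ 22; 5^2 ≡ 2 — none is 1, so 5 is a primitive root.
The smallest primitive root modulo 23 is 5.

5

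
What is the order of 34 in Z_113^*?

Since 34 ∈ (Z/113Z)^×, its order divides φ(113) = 113 − 1 = 112 = 2^4 · 7.
Divisors of 112: 1, 2, 4, 7, 8, 14, 16, 28, 56, 112.
Compute 34^d (mod 113) for the divisors d until we hit 1:
34^1 ≡ 34
34^2 ≡ 26
34^4 ≡ 111
34^7 ≡ 40
34^8 ≡ 4
34^14 ≡ 18
34^16 ≡ 16
34^28 ≡ 98
34^56 ≡ 112
34^112 ≡ 1
The smallest such exponent is 112, so the order of 34 is 112.

112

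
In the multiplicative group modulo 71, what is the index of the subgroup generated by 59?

ord(59) | φ(71) = 71 − 1 = 70 = 2 · 5 · 7.
Divisors of 70: 1, 2, 5, 7, 10, 14, 35, 70.
Test each divisor d:
59^1 ≡ 59
59^2 ≡ 2
59^5 ≡ 23
59^7 ≡ 46
59^10 ≡ 32
59^14 ≡ 57
59^35 ≡ 70
59^70 ≡ 1
The order of 59 is 70, so the subgroup it generates has 70 elements.
[(Z/71Z)^× : ⟨59⟩] = 70/70 = 1.

1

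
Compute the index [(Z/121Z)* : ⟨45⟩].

ord(45) | φ(121) = φ(11^2) = 11·(11−1) = 110 = 2 · 5 · 11.
Divisors of 110: 1, 2, 5, 10, 11, 22, 55, 110.
Check 45^d mod 121 for each divisor in increasing order:
45^1 ≡ 45 (mod 121)
45^2 ≡ 89 (mod 121)
45^5 ≡ 100 (mod 121)
45^10 ≡ 78 (mod 121)
45^11 ≡ 1 (mod 121) ✓
So ord_121(45) = 11, hence |⟨45⟩| = 11.
Index = |(Z/121Z)^×| / |⟨45⟩| = 110 / 11 = 10.

10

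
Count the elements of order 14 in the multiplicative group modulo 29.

φ(29) = 29 − 1 = 28 = 2^2 · 7.
In a cyclic group of order 28, there are φ(d) elements of order d for each divisor d of 28, and zero for non-divisors.
14 = 2 · 7 divides 28, and φ(14) = 6.

6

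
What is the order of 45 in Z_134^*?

ord(45) | φ(134) = φ(2)·φ(67) = 1·66 = 66 = 2 · 3 · 11.
Divisors of 66: 1, 2, 3, 6, 11, 22, 33, 66.
Check 45^d mod 134 for each divisor in increasing order:
45^1 ≡ 45 (mod 134)
45^2 ≡ 15 (mod 134)
45^3 ≡ 5 (mod 134)
45^6 ≡ 25 (mod 134)
45^11 ≡ 133 (mod 134)
45^22 ≡ 1 (mod 134) ✓
Hence ord(45) = 22.

22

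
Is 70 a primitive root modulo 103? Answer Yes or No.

φ(103) = 103 − 1 = 102 = 2 · 3 · 17.
An element g generates (Z/103Z)^× iff g^(102/q) ≢ 1 (mod 103) for each prime q ∈ {2, 3, 17}.
70^51 ≡ 102 (mod 103)  [q = 2: ≢ 1 ✓]
70^34 ≡ 56 (mod 103)  [q = 3: ≢ 1 ✓]
70^6 ≡ 100 (mod 103)  [q = 17: ≢ 1 ✓]
Every test exponent gives a nontrivial residue, hence 70 generates the full group.

Yes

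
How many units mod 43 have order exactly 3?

2

φ(43) = 43 − 1 = 42 = 2 · 3 · 7.
(Z/43Z)^× is cyclic (|G| = 42); a cyclic group of order m has exactly φ(d) elements of each order d | m, and none otherwise.
3 | 42, and φ(3) = 3 − 1 = 2.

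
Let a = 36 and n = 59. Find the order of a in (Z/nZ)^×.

By Lagrange's theorem, ord_59(36) divides φ(59) = 59 − 1 = 58 = 2 · 29.
Divisors of 58: 1, 2, 29, 58.
Compute 36^d (mod 59) for the divisors d until we hit 1:
36^1 ≡ 36 (mod 59)
36^2 ≡ 57 (mod 59)
36^29 ≡ 1 (mod 59) ✓
The smallest such exponent is 29, so the order of 36 is 29.

29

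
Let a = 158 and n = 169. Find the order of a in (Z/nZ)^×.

156

ord(158) | φ(169) = φ(13^2) = 13·(13−1) = 156 = 2^2 · 3 · 13.
Divisors of 156: 1, 2, 3, 4, 6, 12, 13, 26, 39, 52, 78, 156.
Check 158^d mod 169 for each divisor in increasing order:
158^1 ≡ 158 (mod 169)
158^2 ≡ 121 (mod 169)
158^3 ≡ 21 (mod 169)
158^4 ≡ 107 (mod 169)
158^6 ≡ 103 (mod 169)
158^12 ≡ 131 (mod 169)
158^13 ≡ 80 (mod 169)
158^26 ≡ 147 (mod 169)
158^39 ≡ 99 (mod 169)
158^52 ≡ 146 (mod 169)
158^78 ≡ 168 (mod 169)
158^156 ≡ 1 (mod 169) ✓
Therefore the multiplicative order of 158 modulo 169 is 156.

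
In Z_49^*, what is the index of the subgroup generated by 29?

6

By Lagrange's theorem, ord_49(29) divides φ(49) = φ(7^2) = 7·(7−1) = 42 = 2 · 3 · 7.
Divisors of 42: 1, 2, 3, 6, 7, 14, 21, 42.
Check 29^d mod 49 for each divisor in increasing order:
29^1 ≡ 29
29^2 ≡ 8
29^3 ≡ 36
29^6 ≡ 22
29^7 ≡ 1
Thus |⟨29⟩| = ord(29) = 7.
The index is φ(49) / ord(29) = 42 / 7 = 6.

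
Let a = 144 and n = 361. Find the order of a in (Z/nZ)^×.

ord(144) | φ(361) = φ(19^2) = 19·(19−1) = 342 = 2 · 3^2 · 19.
Divisors of 342: 1, 2, 3, 6, 9, 18, 19, 38, 57, 114, 171, 342.
Test each divisor d:
144^1 ≡ 144 (mod 361)
144^2 ≡ 159 (mod 361)
144^3 ≡ 153 (mod 361)
144^6 ≡ 305 (mod 361)
144^9 ≡ 96 (mod 361)
144^18 ≡ 191 (mod 361)
144^19 ≡ 68 (mod 361)
144^38 ≡ 292 (mod 361)
144^57 ≡ 1 (mod 361) ✓
Hence ord(144) = 57.

57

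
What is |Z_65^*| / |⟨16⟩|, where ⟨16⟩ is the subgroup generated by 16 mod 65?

16

The order of 16 must divide φ(65) = φ(5·13) = (5−1)·(13−1) = 4·12 = 48 = 2^4 · 3.
Divisors of 48: 1, 2, 3, 4, 6, 8, 12, 16, 24, 48.
Compute 16^d (mod 65) for the divisors d until we hit 1:
16^1 ≡ 16
16^2 ≡ 61
16^3 ≡ 1
The order of 16 is 3, so the subgroup it generates has 3 elements.
The index is φ(65) / ord(16) = 48 / 3 = 16.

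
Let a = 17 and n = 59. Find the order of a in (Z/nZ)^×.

29

ord(17) | φ(59) = 59 − 1 = 58 = 2 · 29.
Divisors of 58: 1, 2, 29, 58.
Test each divisor d:
17^1 ≡ 17 (mod 59)
17^2 ≡ 53 (mod 59)
17^29 ≡ 1 (mod 59) ✓
Therefore the multiplicative order of 17 modulo 59 is 29.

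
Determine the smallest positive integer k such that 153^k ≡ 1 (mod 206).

51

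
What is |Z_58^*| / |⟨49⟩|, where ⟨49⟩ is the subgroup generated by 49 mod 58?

The order of 49 must divide φ(58) = φ(2)·φ(29) = 1·28 = 28 = 2^2 · 7.
Divisors of 28: 1, 2, 4, 7, 14, 28.
Check 49^d mod 58 for each divisor in increasing order:
49^1 ≡ 49 (mod 58)
49^2 ≡ 23 (mod 58)
49^4 ≡ 7 (mod 58)
49^7 ≡ 1 (mod 58) ✓
The order of 49 is 7, so the subgroup it generates has 7 elements.
Index = |(Z/58Z)^×| / |⟨49⟩| = 28 / 7 = 4.

4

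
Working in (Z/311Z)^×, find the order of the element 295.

310

Since 295 ∈ (Z/311Z)^×, its order divides φ(311) = 311 − 1 = 310 = 2 · 5 · 31.
Divisors of 310: 1, 2, 5, 10, 31, 62, 155, 310.
Compute 295^d (mod 311) for the divisors d until we hit 1:
295^1 ≡ 295 (mod 311)
295^2 ≡ 256 (mod 311)
295^5 ≡ 116 (mod 311)
295^10 ≡ 83 (mod 311)
295^31 ≡ 95 (mod 311)
295^62 ≡ 6 (mod 311)
295^155 ≡ 310 (mod 311)
295^310 ≡ 1 (mod 311) ✓
Hence ord(295) = 310.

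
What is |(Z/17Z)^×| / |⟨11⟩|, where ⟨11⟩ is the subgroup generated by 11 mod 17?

By Lagrange's theorem, ord_17(11) divides φ(17) = 17 − 1 = 16 = 2^4.
Divisors of 16: 1, 2, 4, 8, 16.
Check 11^d mod 17 for each divisor in increasing order:
11^1 ≡ 11 (mod 17)
11^2 ≡ 2 (mod 17)
11^4 ≡ 4 (mod 17)
11^8 ≡ 16 (mod 17)
11^16 ≡ 1 (mod 17) ✓
The order of 11 is 16, so the subgroup it generates has 16 elements.
[(Z/17Z)^× : ⟨11⟩] = 16/16 = 1.

1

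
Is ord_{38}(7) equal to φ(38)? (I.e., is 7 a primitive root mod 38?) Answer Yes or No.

φ(38) = φ(2)·φ(19) = 1·18 = 18 = 2 · 3^2.
Test 7^(18/q) mod 38 for each prime factor q of 18:
7^9 ≡ 1 (mod 38)  [q = 2: ≡ 1 ✗]
7^6 ≡ 1 (mod 38)  [q = 3: ≡ 1 ✗]
Since 7^9 ≡ 1, the order of 7 divides 9 < 18, so 7 is not a primitive root.

No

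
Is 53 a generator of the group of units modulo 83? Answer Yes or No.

Yes

φ(83) = 83 − 1 = 82 = 2 · 41.
An element g generates (Z/83Z)^× iff g^(82/q) ≢ 1 (mod 83) for each prime q ∈ {2, 41}.
53^41 ≡ 82 (mod 83)  [q = 2: ≢ 1 ✓]
53^2 ≡ 70 (mod 83)  [q = 41: ≢ 1 ✓]
Every test exponent gives a nontrivial residue, hence 53 generates the full group.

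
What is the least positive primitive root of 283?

3

φ(283) = 283 − 1 = 282 = 2 · 3 · 47.
Test candidates g = 2, 3, … against the prime factors q ∈ {2, 3, 47} of φ(283): g is a generator iff g^(282/q) ≢ 1 for every such q.
g = 2: 2^141 ≡ 282; 2^94 ≡ 1 — hits 1, so not a primitive root.
g = 3: 3^141 ≡ 282; 3^94 ≡ 238; 3^6 ≡ 163 — none is 1, so 3 is a primitive root.
The smallest primitive root modulo 283 is 3.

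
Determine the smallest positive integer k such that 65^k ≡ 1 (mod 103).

102

By Lagrange's theorem, ord_103(65) divides φ(103) = 103 − 1 = 102 = 2 · 3 · 17.
Divisors of 102: 1, 2, 3, 6, 17, 34, 51, 102.
Compute 65^d (mod 103) for the divisors d until we hit 1:
65^1 ≡ 65 (mod 103)
65^2 ≡ 2 (mod 103)
65^3 ≡ 27 (mod 103)
65^6 ≡ 8 (mod 103)
65^17 ≡ 57 (mod 103)
65^34 ≡ 56 (mod 103)
65^51 ≡ 102 (mod 103)
65^102 ≡ 1 (mod 103) ✓
Therefore the multiplicative order of 65 modulo 103 is 102.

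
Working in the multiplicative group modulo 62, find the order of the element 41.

15

ord(41) | φ(62) = φ(2)·φ(31) = 1·30 = 30 = 2 · 3 · 5.
Divisors of 30: 1, 2, 3, 5, 6, 10, 15, 30.
Evaluate successive powers at the divisors of 30:
41^1 ≡ 41 (mod 62)
41^2 ≡ 7 (mod 62)
41^3 ≡ 39 (mod 62)
41^5 ≡ 25 (mod 62)
41^6 ≡ 33 (mod 62)
41^10 ≡ 5 (mod 62)
41^15 ≡ 1 (mod 62) ✓
The smallest such exponent is 15, so the order of 41 is 15.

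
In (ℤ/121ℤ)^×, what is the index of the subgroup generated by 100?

10

By Lagrange's theorem, ord_121(100) divides φ(121) = φ(11^2) = 11·(11−1) = 110 = 2 · 5 · 11.
Divisors of 110: 1, 2, 5, 10, 11, 22, 55, 110.
Check 100^d mod 121 for each divisor in increasing order:
100^1 ≡ 100 (mod 121)
100^2 ≡ 78 (mod 121)
100^5 ≡ 12 (mod 121)
100^10 ≡ 23 (mod 121)
100^11 ≡ 1 (mod 121) ✓
So ord_121(100) = 11, hence |⟨100⟩| = 11.
[(Z/121Z)^× : ⟨100⟩] = 110/11 = 10.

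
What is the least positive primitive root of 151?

φ(151) = 151 − 1 = 150 = 2 · 3 · 5^2.
g is a primitive root iff g^(150/q) ≢ 1 (mod 151) for each prime q ∈ {2, 3, 5}.
g = 2: 2^75 ≡ 1 — hits 1, so not a primitive root.
g = 3: 3^75 ≡ 150; 3^50 ≡ 1 — hits 1, so not a primitive root.
g = 4: 4^75 ≡ 1 — hits 1, so not a primitive root.
g = 5: 5^75 ≡ 1 — hits 1, so not a primitive root.
g = 6: 6^75 ≡ 150; 6^50 ≡ 32; 6^30 ≡ 59 — none is 1, so 6 is a primitive root.
The smallest primitive root modulo 151 is 6.

6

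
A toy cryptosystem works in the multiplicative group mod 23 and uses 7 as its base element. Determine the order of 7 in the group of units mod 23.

By Lagrange's theorem, ord_23(7) divides φ(23) = 23 − 1 = 22 = 2 · 11.
Divisors of 22: 1, 2, 11, 22.
Compute 7^d (mod 23) for the divisors d until we hit 1:
7^1 ≡ 7 (mod 23)
7^2 ≡ 3 (mod 23)
7^11 ≡ 22 (mod 23)
7^22 ≡ 1 (mod 23) ✓
Therefore the multiplicative order of 7 modulo 23 is 22.

22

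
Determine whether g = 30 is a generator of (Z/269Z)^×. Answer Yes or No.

φ(269) = 269 − 1 = 268 = 2^2 · 67.
30 is a primitive root mod 269 iff 30^(φ(269)/q) ≢ 1 for every prime q | φ(269), i.e. q ∈ {2, 67}.
30^134 ≡ 1 (mod 269)  [q = 2: ≡ 1 ✗]
30^4 ≡ 41 (mod 269)  [q = 67: ≢ 1 ✓]
Since 30^134 ≡ 1, the order of 30 divides 134 < 268, so 30 is not a primitive root.

No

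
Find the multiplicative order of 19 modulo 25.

10

Since 19 ∈ (Z/25Z)^×, its order divides φ(25) = φ(5^2) = 5·(5−1) = 20 = 2^2 · 5.
Divisors of 20: 1, 2, 4, 5, 10, 20.
Test each divisor d:
19^1 ≡ 19
19^2 ≡ 11
19^4 ≡ 21
19^5 ≡ 24
19^10 ≡ 1
So ord_25(19) = 10.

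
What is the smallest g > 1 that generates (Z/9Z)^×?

2

φ(9) = φ(3^2) = 3·(3−1) = 6 = 2 · 3.
g is a primitive root iff g^(6/q) ≢ 1 (mod 9) for each prime q ∈ {2, 3}.
g = 2: 2^3 ≡ 8; 2^2 ≡ 4 — none is 1, so 2 is a primitive root.
So 2 is the smallest generator of (Z/9Z)^×.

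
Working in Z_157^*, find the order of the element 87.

The order of 87 must divide φ(157) = 157 − 1 = 156 = 2^2 · 3 · 13.
Divisors of 156: 1, 2, 3, 4, 6, 12, 13, 26, 39, 52, 78, 156.
Test each divisor d:
87^1 ≡ 87 (mod 157)
87^2 ≡ 33 (mod 157)
87^3 ≡ 45 (mod 157)
87^4 ≡ 147 (mod 157)
87^6 ≡ 141 (mod 157)
87^12 ≡ 99 (mod 157)
87^13 ≡ 135 (mod 157)
87^26 ≡ 13 (mod 157)
87^39 ≡ 28 (mod 157)
87^52 ≡ 12 (mod 157)
87^78 ≡ 156 (mod 157)
87^156 ≡ 1 (mod 157) ✓
Therefore the multiplicative order of 87 modulo 157 is 156.

156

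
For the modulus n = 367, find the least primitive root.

6

φ(367) = 367 − 1 = 366 = 2 · 3 · 61.
Test candidates g = 2, 3, … against the prime factors q ∈ {2, 3, 61} of φ(367): g is a generator iff g^(366/q) ≢ 1 for every such q.
g = 2: 2^183 ≡ 1 — hits 1, so not a primitive root.
g = 3: 3^183 ≡ 366; 3^122 ≡ 1 — hits 1, so not a primitive root.
g = 4: 4^183 ≡ 1 — hits 1, so not a primitive root.
g = 5: 5^183 ≡ 366; 5^122 ≡ 1 — hits 1, so not a primitive root.
g = 6: 6^183 ≡ 366; 6^122 ≡ 283; 6^6 ≡ 47 — none is 1, so 6 is a primitive root.
The smallest primitive root modulo 367 is 6.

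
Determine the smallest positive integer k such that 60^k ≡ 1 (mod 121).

Since 60 ∈ (Z/121Z)^×, its order divides φ(121) = φ(11^2) = 11·(11−1) = 110 = 2 · 5 · 11.
Divisors of 110: 1, 2, 5, 10, 11, 22, 55, 110.
Evaluate successive powers at the divisors of 110:
60^1 ≡ 60 (mod 121)
60^2 ≡ 91 (mod 121)
60^5 ≡ 34 (mod 121)
60^10 ≡ 67 (mod 121)
60^11 ≡ 27 (mod 121)
60^22 ≡ 3 (mod 121)
60^55 ≡ 1 (mod 121) ✓
Therefore the multiplicative order of 60 modulo 121 is 55.

55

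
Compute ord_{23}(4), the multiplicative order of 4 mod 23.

Since 4 ∈ (Z/23Z)^×, its order divides φ(23) = 23 − 1 = 22 = 2 · 11.
Divisors of 22: 1, 2, 11, 22.
Compute 4^d (mod 23) for the divisors d until we hit 1:
4^1 ≡ 4 (mod 23)
4^2 ≡ 16 (mod 23)
4^11 ≡ 1 (mod 23) ✓
Hence ord(4) = 11.

11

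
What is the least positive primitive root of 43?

φ(43) = 43 − 1 = 42 = 2 · 3 · 7.
Test candidates g = 2, 3, … against the prime factors q ∈ {2, 3, 7} of φ(43): g is a generator iff g^(42/q) ≢ 1 for every such q.
g = 2: 2^21 ≡ 42; 2^14 ≡ 1 — hits 1, so not a primitive root.
g = 3: 3^21 ≡ 42; 3^14 ≡ 36; 3^6 ≡ 41 — none is 1, so 3 is a primitive root.
So 3 is the smallest generator of (Z/43Z)^×.

3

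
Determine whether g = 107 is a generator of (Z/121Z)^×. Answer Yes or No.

Yes

φ(121) = φ(11^2) = 11·(11−1) = 110 = 2 · 5 · 11.
It suffices to check that the order of 107 is not a proper divisor of 110: compute 107^(110/q) for q ∈ {2, 5, 11}.
107^55 ≡ 120 (mod 121)  [q = 2: ≢ 1 ✓]
107^22 ≡ 9 (mod 121)  [q = 5: ≢ 1 ✓]
107^10 ≡ 78 (mod 121)  [q = 11: ≢ 1 ✓]
None equal 1, so ord_121(107) = 110: 107 is a primitive root.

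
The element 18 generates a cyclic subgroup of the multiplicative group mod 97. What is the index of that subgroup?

The order of 18 must divide φ(97) = 97 − 1 = 96 = 2^5 · 3.
Divisors of 96: 1, 2, 3, 4, 6, 8, 12, 16, 24, 32, 48, 96.
Test each divisor d:
18^1 ≡ 18 (mod 97)
18^2 ≡ 33 (mod 97)
18^3 ≡ 12 (mod 97)
18^4 ≡ 22 (mod 97)
18^6 ≡ 47 (mod 97)
18^8 ≡ 96 (mod 97)
18^12 ≡ 75 (mod 97)
18^16 ≡ 1 (mod 97) ✓
The order of 18 is 16, so the subgroup it generates has 16 elements.
Index = |(Z/97Z)^×| / |⟨18⟩| = 96 / 16 = 6.

6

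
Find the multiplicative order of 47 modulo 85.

4

ord(47) | φ(85) = φ(5·17) = (5−1)·(17−1) = 4·16 = 64 = 2^6.
Divisors of 64: 1, 2, 4, 8, 16, 32, 64.
Evaluate successive powers at the divisors of 64:
47^1 ≡ 47
47^2 ≡ 84
47^4 ≡ 1
The smallest such exponent is 4, so the order of 47 is 4.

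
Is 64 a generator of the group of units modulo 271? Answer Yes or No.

φ(271) = 271 − 1 = 270 = 2 · 3^3 · 5.
An element g generates (Z/271Z)^× iff g^(270/q) ≢ 1 (mod 271) for each prime q ∈ {2, 3, 5}.
64^135 ≡ 1 (mod 271)  [q = 2: ≡ 1 ✗]
64^90 ≡ 1 (mod 271)  [q = 3: ≡ 1 ✗]
64^54 ≡ 244 (mod 271)  [q = 5: ≢ 1 ✓]
Since 64^135 ≡ 1, the order of 64 divides 135 < 270, so 64 is not a primitive root.

No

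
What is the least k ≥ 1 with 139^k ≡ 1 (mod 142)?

70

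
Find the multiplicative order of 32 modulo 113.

28

Since 32 ∈ (Z/113Z)^×, its order divides φ(113) = 113 − 1 = 112 = 2^4 · 7.
Divisors of 112: 1, 2, 4, 7, 8, 14, 16, 28, 56, 112.
Evaluate successive powers at the divisors of 112:
32^1 ≡ 32 (mod 113)
32^2 ≡ 7 (mod 113)
32^4 ≡ 49 (mod 113)
32^7 ≡ 15 (mod 113)
32^8 ≡ 28 (mod 113)
32^14 ≡ 112 (mod 113)
32^16 ≡ 106 (mod 113)
32^28 ≡ 1 (mod 113) ✓
So ord_113(32) = 28.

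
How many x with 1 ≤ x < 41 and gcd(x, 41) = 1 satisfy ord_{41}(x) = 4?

φ(41) = 41 − 1 = 40 = 2^3 · 5.
Since (Z/41Z)^× is cyclic of order 40, the number of elements of order d is φ(d) when d | 40 and 0 otherwise.
4 = 2^2 divides 40, and φ(4) = 2.

2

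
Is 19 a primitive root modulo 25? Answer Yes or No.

No

φ(25) = φ(5^2) = 5·(5−1) = 20 = 2^2 · 5.
It suffices to check that the order of 19 is not a proper divisor of 20: compute 19^(20/q) for q ∈ {2, 5}.
19^10 ≡ 1 (mod 25)  [q = 2: ≡ 1 ✗]
19^4 ≡ 21 (mod 25)  [q = 5: ≢ 1 ✓]
19^10 ≡ 1 shows ord(19) | 10, strictly less than φ(25); not a primitive root.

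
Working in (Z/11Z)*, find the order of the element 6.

By Lagrange's theorem, ord_11(6) divides φ(11) = 11 − 1 = 10 = 2 · 5.
Divisors of 10: 1, 2, 5, 10.
Compute 6^d (mod 11) for the divisors d until we hit 1:
6^1 ≡ 6
6^2 ≡ 3
6^5 ≡ 10
6^10 ≡ 1
Hence ord(6) = 10.

10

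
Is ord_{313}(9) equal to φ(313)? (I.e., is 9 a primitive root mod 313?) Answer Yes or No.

φ(313) = 313 − 1 = 312 = 2^3 · 3 · 13.
9 is a primitive root mod 313 iff 9^(φ(313)/q) ≢ 1 for every prime q | φ(313), i.e. q ∈ {2, 3, 13}.
9^156 ≡ 1 (mod 313)  [q = 2: ≡ 1 ✗]
9^104 ≡ 214 (mod 313)  [q = 3: ≢ 1 ✓]
9^24 ≡ 277 (mod 313)  [q = 13: ≢ 1 ✓]
9^156 ≡ 1 shows ord(9) | 156, strictly less than φ(313); not a primitive root.

No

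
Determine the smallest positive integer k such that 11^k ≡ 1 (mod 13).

12

By Lagrange's theorem, ord_13(11) divides φ(13) = 13 − 1 = 12 = 2^2 · 3.
Divisors of 12: 1, 2, 3, 4, 6, 12.
Compute 11^d (mod 13) for the divisors d until we hit 1:
11^1 ≡ 11 (mod 13)
11^2 ≡ 4 (mod 13)
11^3 ≡ 5 (mod 13)
11^4 ≡ 3 (mod 13)
11^6 ≡ 12 (mod 13)
11^12 ≡ 1 (mod 13) ✓
Therefore the multiplicative order of 11 modulo 13 is 12.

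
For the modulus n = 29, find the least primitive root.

φ(29) = 29 − 1 = 28 = 2^2 · 7.
Test candidates g = 2, 3, … against the prime factors q ∈ {2, 7} of φ(29): g is a generator iff g^(28/q) ≢ 1 for every such q.
g = 2: 2^14 ≡ 28; 2^4 ≡ 16 — none is 1, so 2 is a primitive root.
So 2 is the smallest generator of (Z/29Z)^×.

2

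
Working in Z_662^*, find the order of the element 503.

55

By Lagrange's theorem, ord_662(503) divides φ(662) = φ(2)·φ(331) = 1·330 = 330 = 2 · 3 · 5 · 11.
Divisors of 330: 1, 2, 3, 5, 6, 10, 11, 15, 22, 30, 33, 55, 66, 110, 165, 330.
Compute 503^d (mod 662) for the divisors d until we hit 1:
503^1 ≡ 503 (mod 662)
503^2 ≡ 125 (mod 662)
503^3 ≡ 647 (mod 662)
503^5 ≡ 111 (mod 662)
503^6 ≡ 225 (mod 662)
503^10 ≡ 405 (mod 662)
503^11 ≡ 481 (mod 662)
503^15 ≡ 601 (mod 662)
503^22 ≡ 323 (mod 662)
503^30 ≡ 411 (mod 662)
503^33 ≡ 455 (mod 662)
503^55 ≡ 1 (mod 662) ✓
Therefore the multiplicative order of 503 modulo 662 is 55.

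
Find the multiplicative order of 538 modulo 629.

144

By Lagrange's theorem, ord_629(538) divides φ(629) = φ(17·37) = (17−1)·(37−1) = 16·36 = 576 = 2^6 · 3^2.
Divisors of 576: 1, 2, 3, 4, 6, 8, 9, 12, 16, 18, 24, 32, 36, 48, 64, 72, 96, 144, 192, 288, 576.
Evaluate successive powers at the divisors of 576:
538^1 ≡ 538 (mod 629)
538^2 ≡ 104 (mod 629)
538^3 ≡ 600 (mod 629)
538^4 ≡ 123 (mod 629)
538^6 ≡ 212 (mod 629)
538^8 ≡ 33 (mod 629)
538^9 ≡ 142 (mod 629)
538^12 ≡ 285 (mod 629)
538^16 ≡ 460 (mod 629)
538^18 ≡ 36 (mod 629)
538^24 ≡ 84 (mod 629)
538^32 ≡ 256 (mod 629)
538^36 ≡ 38 (mod 629)
538^48 ≡ 137 (mod 629)
538^64 ≡ 120 (mod 629)
538^72 ≡ 186 (mod 629)
538^96 ≡ 528 (mod 629)
538^144 ≡ 1 (mod 629) ✓
The smallest such exponent is 144, so the order of 538 is 144.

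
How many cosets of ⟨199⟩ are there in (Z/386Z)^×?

ord(199) | φ(386) = φ(2)·φ(193) = 1·192 = 192 = 2^6 · 3.
Divisors of 192: 1, 2, 3, 4, 6, 8, 12, 16, 24, 32, 48, 64, 96, 192.
Evaluate successive powers at the divisors of 192:
199^1 ≡ 199 (mod 386)
199^2 ≡ 229 (mod 386)
199^3 ≡ 23 (mod 386)
199^4 ≡ 331 (mod 386)
199^6 ≡ 143 (mod 386)
199^8 ≡ 323 (mod 386)
199^12 ≡ 377 (mod 386)
199^16 ≡ 109 (mod 386)
199^24 ≡ 81 (mod 386)
199^32 ≡ 301 (mod 386)
199^48 ≡ 385 (mod 386)
199^64 ≡ 277 (mod 386)
199^96 ≡ 1 (mod 386) ✓
So ord_386(199) = 96, hence |⟨199⟩| = 96.
[(Z/386Z)^× : ⟨199⟩] = 192/96 = 2.

2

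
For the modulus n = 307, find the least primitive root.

5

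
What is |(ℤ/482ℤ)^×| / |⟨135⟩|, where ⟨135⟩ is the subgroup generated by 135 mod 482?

12

By Lagrange's theorem, ord_482(135) divides φ(482) = φ(2)·φ(241) = 1·240 = 240 = 2^4 · 3 · 5.
Divisors of 240: 1, 2, 3, 4, 5, 6, 8, 10, 12, 15, 16, 20, 24, 30, 40, 48, 60, 80, 120, 240.
Check 135^d mod 482 for each divisor in increasing order:
135^1 ≡ 135 (mod 482)
135^2 ≡ 391 (mod 482)
135^3 ≡ 247 (mod 482)
135^4 ≡ 87 (mod 482)
135^5 ≡ 177 (mod 482)
135^6 ≡ 277 (mod 482)
135^8 ≡ 339 (mod 482)
135^10 ≡ 481 (mod 482)
135^12 ≡ 91 (mod 482)
135^15 ≡ 305 (mod 482)
135^16 ≡ 205 (mod 482)
135^20 ≡ 1 (mod 482) ✓
Thus |⟨135⟩| = ord(135) = 20.
[(Z/482Z)^× : ⟨135⟩] = 240/20 = 12.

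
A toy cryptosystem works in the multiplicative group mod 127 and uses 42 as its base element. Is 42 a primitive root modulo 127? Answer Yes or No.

No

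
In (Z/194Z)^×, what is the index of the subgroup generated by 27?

ord(27) | φ(194) = φ(2)·φ(97) = 1·96 = 96 = 2^5 · 3.
Divisors of 96: 1, 2, 3, 4, 6, 8, 12, 16, 24, 32, 48, 96.
Compute 27^d (mod 194) for the divisors d until we hit 1:
27^1 ≡ 27
27^2 ≡ 147
27^3 ≡ 89
27^4 ≡ 75
27^6 ≡ 161
27^8 ≡ 193
27^12 ≡ 119
27^16 ≡ 1
The order of 27 is 16, so the subgroup it generates has 16 elements.
Index = |(Z/194Z)^×| / |⟨27⟩| = 96 / 16 = 6.

6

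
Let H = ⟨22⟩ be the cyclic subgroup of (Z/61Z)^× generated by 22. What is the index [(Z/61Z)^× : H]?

4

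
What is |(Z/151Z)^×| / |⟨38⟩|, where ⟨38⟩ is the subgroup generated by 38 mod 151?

The order of 38 must divide φ(151) = 151 − 1 = 150 = 2 · 3 · 5^2.
Divisors of 150: 1, 2, 3, 5, 6, 10, 15, 25, 30, 50, 75, 150.
Compute 38^d (mod 151) for the divisors d until we hit 1:
38^1 ≡ 38 (mod 151)
38^2 ≡ 85 (mod 151)
38^3 ≡ 59 (mod 151)
38^5 ≡ 32 (mod 151)
38^6 ≡ 8 (mod 151)
38^10 ≡ 118 (mod 151)
38^15 ≡ 1 (mod 151) ✓
Thus |⟨38⟩| = ord(38) = 15.
The index is φ(151) / ord(38) = 150 / 15 = 10.

10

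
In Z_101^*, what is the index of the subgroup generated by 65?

ord(65) | φ(101) = 101 − 1 = 100 = 2^2 · 5^2.
Divisors of 100: 1, 2, 4, 5, 10, 20, 25, 50, 100.
Check 65^d mod 101 for each divisor in increasing order:
65^1 ≡ 65
65^2 ≡ 84
65^4 ≡ 87
65^5 ≡ 100
65^10 ≡ 1
So ord_101(65) = 10, hence |⟨65⟩| = 10.
The index is φ(101) / ord(65) = 100 / 10 = 10.

10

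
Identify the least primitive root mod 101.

φ(101) = 101 − 1 = 100 = 2^2 · 5^2.
Test candidates g = 2, 3, … against the prime factors q ∈ {2, 5} of φ(101): g is a generator iff g^(100/q) ≢ 1 for every such q.
g = 2: 2^50 ≡ 100; 2^20 ≡ 95 — none is 1, so 2 is a primitive root.
So 2 is the smallest generator of (Z/101Z)^×.

2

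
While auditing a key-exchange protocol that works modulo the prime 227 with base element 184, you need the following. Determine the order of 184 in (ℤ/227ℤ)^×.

226

Since 184 ∈ (Z/227Z)^×, its order divides φ(227) = 227 − 1 = 226 = 2 · 113.
Divisors of 226: 1, 2, 113, 226.
Test each divisor d:
184^1 ≡ 184 (mod 227)
184^2 ≡ 33 (mod 227)
184^113 ≡ 226 (mod 227)
184^226 ≡ 1 (mod 227) ✓
Hence ord(184) = 226.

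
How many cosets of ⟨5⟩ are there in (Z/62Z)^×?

10

Since 5 ∈ (Z/62Z)^×, its order divides φ(62) = φ(2)·φ(31) = 1·30 = 30 = 2 · 3 · 5.
Divisors of 30: 1, 2, 3, 5, 6, 10, 15, 30.
Check 5^d mod 62 for each divisor in increasing order:
5^1 ≡ 5
5^2 ≡ 25
5^3 ≡ 1
The order of 5 is 3, so the subgroup it generates has 3 elements.
Index = |(Z/62Z)^×| / |⟨5⟩| = 30 / 3 = 10.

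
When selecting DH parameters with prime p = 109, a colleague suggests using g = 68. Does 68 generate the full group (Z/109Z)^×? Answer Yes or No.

φ(109) = 109 − 1 = 108 = 2^2 · 3^3.
It suffices to check that the order of 68 is not a proper divisor of 108: compute 68^(108/q) for q ∈ {2, 3}.
68^54 ≡ 108 (mod 109)  [q = 2: ≢ 1 ✓]
68^36 ≡ 1 (mod 109)  [q = 3: ≡ 1 ✗]
The check at q = 3 fails, so 68 generates a proper subgroup.

No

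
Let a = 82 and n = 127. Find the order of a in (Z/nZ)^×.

63

By Lagrange's theorem, ord_127(82) divides φ(127) = 127 − 1 = 126 = 2 · 3^2 · 7.
Divisors of 126: 1, 2, 3, 6, 7, 9, 14, 18, 21, 42, 63, 126.
Check 82^d mod 127 for each divisor in increasing order:
82^1 ≡ 82 (mod 127)
82^2 ≡ 120 (mod 127)
82^3 ≡ 61 (mod 127)
82^6 ≡ 38 (mod 127)
82^7 ≡ 68 (mod 127)
82^9 ≡ 32 (mod 127)
82^14 ≡ 52 (mod 127)
82^18 ≡ 8 (mod 127)
82^21 ≡ 107 (mod 127)
82^42 ≡ 19 (mod 127)
82^63 ≡ 1 (mod 127) ✓
The smallest such exponent is 63, so the order of 82 is 63.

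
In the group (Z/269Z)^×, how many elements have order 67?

φ(269) = 269 − 1 = 268 = 2^2 · 67.
Since (Z/269Z)^× is cyclic of order 268, the number of elements of order d is φ(d) when d | 268 and 0 otherwise.
67 | 268, and φ(67) = 67 − 1 = 66.

66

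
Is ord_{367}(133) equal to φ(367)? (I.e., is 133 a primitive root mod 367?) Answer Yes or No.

φ(367) = 367 − 1 = 366 = 2 · 3 · 61.
It suffices to check that the order of 133 is not a proper divisor of 366: compute 133^(366/q) for q ∈ {2, 3, 61}.
133^183 ≡ 366 (mod 367)  [q = 2: ≢ 1 ✓]
133^122 ≡ 83 (mod 367)  [q = 3: ≢ 1 ✓]
133^6 ≡ 364 (mod 367)  [q = 61: ≢ 1 ✓]
All checks pass, so 133 has order 366 and is a primitive root modulo 367.

Yes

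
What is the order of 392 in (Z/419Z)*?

418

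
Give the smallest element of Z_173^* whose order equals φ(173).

2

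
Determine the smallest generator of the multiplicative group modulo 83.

2

φ(83) = 83 − 1 = 82 = 2 · 41.
Test candidates g = 2, 3, … against the prime factors q ∈ {2, 41} of φ(83): g is a generator iff g^(82/q) ≢ 1 for every such q.
g = 2: 2^41 ≡ 82; 2^2 ≡ 4 — none is 1, so 2 is a primitive root.
Hence the least primitive root of 83 is 2.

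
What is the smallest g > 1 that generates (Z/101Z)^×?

2

φ(101) = 101 − 1 = 100 = 2^2 · 5^2.
Test candidates g = 2, 3, … against the prime factors q ∈ {2, 5} of φ(101): g is a generator iff g^(100/q) ≢ 1 for every such q.
g = 2: 2^50 ≡ 100; 2^20 ≡ 95 — none is 1, so 2 is a primitive root.
Hence the least primitive root of 101 is 2.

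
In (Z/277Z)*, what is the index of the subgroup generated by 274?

The order of 274 must divide φ(277) = 277 − 1 = 276 = 2^2 · 3 · 23.
Divisors of 276: 1, 2, 3, 4, 6, 12, 23, 46, 69, 92, 138, 276.
Test each divisor d:
274^1 ≡ 274 (mod 277)
274^2 ≡ 9 (mod 277)
274^3 ≡ 250 (mod 277)
274^4 ≡ 81 (mod 277)
274^6 ≡ 175 (mod 277)
274^12 ≡ 155 (mod 277)
274^23 ≡ 117 (mod 277)
274^46 ≡ 116 (mod 277)
274^69 ≡ 276 (mod 277)
274^92 ≡ 160 (mod 277)
274^138 ≡ 1 (mod 277) ✓
Thus |⟨274⟩| = ord(274) = 138.
The index is φ(277) / ord(274) = 276 / 138 = 2.

2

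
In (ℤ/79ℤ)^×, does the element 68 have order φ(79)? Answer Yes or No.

φ(79) = 79 − 1 = 78 = 2 · 3 · 13.
An element g generates (Z/79Z)^× iff g^(78/q) ≢ 1 (mod 79) for each prime q ∈ {2, 3, 13}.
68^39 ≡ 78 (mod 79)  [q = 2: ≢ 1 ✓]
68^26 ≡ 55 (mod 79)  [q = 3: ≢ 1 ✓]
68^6 ≡ 65 (mod 79)  [q = 13: ≢ 1 ✓]
Every test exponent gives a nontrivial residue, hence 68 generates the full group.

Yes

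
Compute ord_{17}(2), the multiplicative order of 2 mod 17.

Since 2 ∈ (Z/17Z)^×, its order divides φ(17) = 17 − 1 = 16 = 2^4.
Divisors of 16: 1, 2, 4, 8, 16.
Compute 2^d (mod 17) for the divisors d until we hit 1:
2^1 ≡ 2 (mod 17)
2^2 ≡ 4 (mod 17)
2^4 ≡ 16 (mod 17)
2^8 ≡ 1 (mod 17) ✓
Therefore the multiplicative order of 2 modulo 17 is 8.

8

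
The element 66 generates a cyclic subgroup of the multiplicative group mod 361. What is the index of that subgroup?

The order of 66 must divide φ(361) = φ(19^2) = 19·(19−1) = 342 = 2 · 3^2 · 19.
Divisors of 342: 1, 2, 3, 6, 9, 18, 19, 38, 57, 114, 171, 342.
Test each divisor d:
66^1 ≡ 66 (mod 361)
66^2 ≡ 24 (mod 361)
66^3 ≡ 140 (mod 361)
66^6 ≡ 106 (mod 361)
66^9 ≡ 39 (mod 361)
66^18 ≡ 77 (mod 361)
66^19 ≡ 28 (mod 361)
66^38 ≡ 62 (mod 361)
66^57 ≡ 292 (mod 361)
66^114 ≡ 68 (mod 361)
66^171 ≡ 1 (mod 361) ✓
The order of 66 is 171, so the subgroup it generates has 171 elements.
Index = |(Z/361Z)^×| / |⟨66⟩| = 342 / 171 = 2.

2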